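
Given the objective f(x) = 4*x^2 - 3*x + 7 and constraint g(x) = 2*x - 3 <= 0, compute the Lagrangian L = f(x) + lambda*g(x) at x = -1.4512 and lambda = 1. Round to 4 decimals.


Step 1: Evaluate f(x).
f(-1.4512) = 4*(-1.4512)^2 - 3*(-1.4512) + 7 = 19.7775
Step 2: Evaluate g(x).
g(-1.4512) = 2*-1.4512 - 3 = -5.9024
Step 3: Compute Lagrangian.
L = 19.7775 + 1*-5.9024 = 13.8751


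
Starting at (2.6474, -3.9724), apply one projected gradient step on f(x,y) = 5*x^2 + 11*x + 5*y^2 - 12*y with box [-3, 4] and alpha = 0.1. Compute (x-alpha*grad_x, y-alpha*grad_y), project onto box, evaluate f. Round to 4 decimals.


Step 1: Compute gradient at (2.6474, -3.9724).
grad_x = 2*5*2.6474 + 11 = 37.474
grad_y = 2*5*-3.9724 - 12 = -51.724
Step 2: Gradient step.
x_raw = 2.6474 - 0.1*37.474 = -1.1
y_raw = -3.9724 - 0.1*-51.724 = 1.2
Step 3: Project onto [-3, 4].
x_proj = clip(-1.1) = -1.1
y_proj = clip(1.2) = 1.2
Step 4: Evaluate f.
f(-1.1, 1.2) = -13.25


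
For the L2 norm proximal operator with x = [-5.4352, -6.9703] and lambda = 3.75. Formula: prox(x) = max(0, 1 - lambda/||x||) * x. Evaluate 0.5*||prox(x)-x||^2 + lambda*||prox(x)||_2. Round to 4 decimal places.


Step 1: Compute ||x||.
||x|| = 8.8389
Step 2: Compute scaling factor.
scale = max(0, 1 - 3.75/8.8389) = 0.5757
Step 3: prox(x) = [-3.1293, -4.0131]
||prox(x)|| = 5.0889
Step 4: Proximal objective.
0.5*||prox-x||^2 = 7.0313
lambda*||prox|| = 19.0834
Total = 26.1147


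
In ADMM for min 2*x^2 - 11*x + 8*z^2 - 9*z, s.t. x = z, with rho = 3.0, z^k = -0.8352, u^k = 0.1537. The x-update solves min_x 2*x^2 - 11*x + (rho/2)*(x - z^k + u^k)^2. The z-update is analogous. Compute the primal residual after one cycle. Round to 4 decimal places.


ADMM iteration with rho = 3.0, z^k = -0.8352, u^k = 0.1537
Step 1: x-update.
Minimize 2*x^2 - 11*x + (3.0/2)*(x + 0.8352 + 0.1537)^2
FOC: (2*2 + 3.0)*x = 11 + 3.0*(-0.8352 - 0.1537)
x^{k+1} = 1.1476
Step 2: z-update.
Minimize 8*z^2 - 9*z + (3.0/2)*(1.1476 - z + 0.1537)^2
FOC: (2*8 + 3.0)*z = 9 + 3.0*(1.1476 + 0.1537)
z^{k+1} = 0.6792
Step 3: u-update.
u^{k+1} = 0.1537 + 1.1476 - 0.6792 = 0.6222
Step 4: Primal residual = |1.1476 - 0.6792| = 0.4685


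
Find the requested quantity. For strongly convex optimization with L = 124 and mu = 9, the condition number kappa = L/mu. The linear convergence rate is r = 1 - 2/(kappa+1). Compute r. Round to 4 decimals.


Step 1: Compute the condition number.
kappa = L/mu = 124/9 = 13.7778
Step 2: Compute the convergence rate.
r = 1 - 2/(kappa + 1) = 1 - 2*mu/(L + mu) = (L - mu)/(L + mu) = 115/133 = 0.8647


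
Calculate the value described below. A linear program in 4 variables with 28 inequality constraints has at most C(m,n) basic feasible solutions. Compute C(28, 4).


Each vertex corresponds to some choice of n active constraints out of m, so the number of vertices is at most C(m, n) = m! / (n!(m-n)!).
m = 28, n = 4
Numerator: 28 * 27 * 26 * 25
Denominator: 4! = 24
C(28, 4) = 20475


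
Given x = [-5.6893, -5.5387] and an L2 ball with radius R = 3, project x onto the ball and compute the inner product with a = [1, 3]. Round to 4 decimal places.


Step 1: Compute ||x|| (intermediates to 6 decimals).
||x|| = sqrt((-5.6893)^2 + (-5.5387)^2) = 7.940109
Step 2: Project.
Since ||x|| > R, scale = R/||x|| = 3/7.940109 = 0.377829, proj(x) = scale * x
proj(x) = [-2.149583, -2.092681]
Step 3: Dot product.
a^T * proj(x) = 1*(-2.149583) + 3*(-2.092681) = -8.4276


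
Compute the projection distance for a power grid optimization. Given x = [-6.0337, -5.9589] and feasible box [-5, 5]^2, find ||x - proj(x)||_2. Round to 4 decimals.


Project each component onto [-5, 5].
clip(-6.0337) = -5.0, clip(-5.9589) = -5.0
Projection = [-5.0, -5.0]
Squared diffs: [1.0685, 0.9195]
Distance = sqrt(1.988) = 1.41


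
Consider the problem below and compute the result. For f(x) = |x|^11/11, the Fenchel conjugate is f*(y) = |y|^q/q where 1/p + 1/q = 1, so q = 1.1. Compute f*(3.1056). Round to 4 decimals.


The conjugate exponent q satisfies 1/p + 1/q = 1.
p = 11, so q = 11/(11 - 1) = 1.1
|y|^q = 3.1056^1.1 = 3.4782
f*(3.1056) = 3.4782 / 1.1 = 3.162


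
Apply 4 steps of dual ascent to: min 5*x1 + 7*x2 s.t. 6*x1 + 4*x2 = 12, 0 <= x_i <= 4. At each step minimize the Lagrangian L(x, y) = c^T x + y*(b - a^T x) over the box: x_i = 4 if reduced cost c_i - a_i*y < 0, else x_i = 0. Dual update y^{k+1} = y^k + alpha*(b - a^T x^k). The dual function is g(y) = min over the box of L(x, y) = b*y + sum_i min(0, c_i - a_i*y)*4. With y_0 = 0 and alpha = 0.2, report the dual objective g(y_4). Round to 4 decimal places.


Dual ascent for LP: min 5*x1 + 7*x2, 6*x1 + 4*x2 = 12, 0 <= x_i <= 4
Step 1: y^k = 0.0, reduced costs: (5.0, 7.0)
  x^k = (0.0, 0.0), subgradient = b - a^T x = 12.0
  y^{k+1} = 0.0 + 0.2*12.0 = 2.4
Step 2: y^k = 2.4, reduced costs: (-9.4, -2.6)
  x^k = (4.0, 4.0), subgradient = b - a^T x = -28.0
  y^{k+1} = 2.4 + 0.2*-28.0 = -3.2
Step 3: y^k = -3.2, reduced costs: (24.2, 19.8)
  x^k = (0.0, 0.0), subgradient = b - a^T x = 12.0
  y^{k+1} = -3.2 + 0.2*12.0 = -0.8
Step 4: y^k = -0.8, reduced costs: (9.8, 10.2)
  x^k = (0.0, 0.0), subgradient = b - a^T x = 12.0
  y^{k+1} = -0.8 + 0.2*12.0 = 1.6
Dual objective at y_4 = 1.6: reduced costs (-4.6, 0.6), box minimizer x = (4.0, 0.0)
g(y_4) = b*y + (c1 - a1*y)*x1 + (c2 - a2*y)*x2 = 12*1.6 + (-4.6)*4.0 + 0.6*0.0 = 19.2 - 18.4 + 0.0 = 0.8


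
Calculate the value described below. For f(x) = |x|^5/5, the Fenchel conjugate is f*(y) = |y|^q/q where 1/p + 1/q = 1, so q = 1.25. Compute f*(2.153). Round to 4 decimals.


The conjugate exponent q satisfies 1/p + 1/q = 1.
p = 5, so q = 5/(5 - 1) = 1.25
|y|^q = 2.153^1.25 = 2.608
f*(2.153) = 2.608 / 1.25 = 2.0864


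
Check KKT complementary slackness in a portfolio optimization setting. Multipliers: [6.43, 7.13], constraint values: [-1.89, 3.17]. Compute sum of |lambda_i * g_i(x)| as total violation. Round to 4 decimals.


KKT complementary slackness check:
lambda_1 * g_1 = 6.43 * -1.89 = -12.1527
lambda_2 * g_2 = 7.13 * 3.17 = 22.6021
Total violation = 12.1527 + 22.6021 = 34.7548


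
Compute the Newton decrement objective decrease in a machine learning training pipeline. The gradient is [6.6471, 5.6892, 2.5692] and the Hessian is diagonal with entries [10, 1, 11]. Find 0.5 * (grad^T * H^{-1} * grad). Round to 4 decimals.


Step 1: H is diagonal, so H^(-1) * g = [0.6647, 5.6892, 0.2336].
Step 2: g^T H^(-1) g = sum_i g_i^2 / H_ii
  = (6.6471)^2/10 + (5.6892)^2/1 + (2.5692)^2/11
  = 4.4184 + 32.367 + 0.6001 = 37.3855
Step 3: Objective decrease = 0.5 * g^T H^(-1) g = 18.6927


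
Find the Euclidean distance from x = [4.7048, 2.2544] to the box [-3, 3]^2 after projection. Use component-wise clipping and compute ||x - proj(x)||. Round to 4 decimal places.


Project each component onto [-3, 3].
clip(4.7048) = 3.0, clip(2.2544) = 2.2544
Projection = [3.0, 2.2544]
Squared diffs: [2.9063, 0.0]
Distance = sqrt(2.9063) = 1.7048


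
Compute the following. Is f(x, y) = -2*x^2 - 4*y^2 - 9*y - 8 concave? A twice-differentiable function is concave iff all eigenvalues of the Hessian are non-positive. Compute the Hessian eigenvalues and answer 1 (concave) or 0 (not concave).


The Hessian of f(x,y) = -2*x^2 - 4*y^2 - 9*y - 8 is:
H = [[-4, 0], [0, -8]]
Trace = -4 - 8 = -12
Determinant = -4*-8 - (0)^2 = 32
Discriminant = (-12)^2 - 4*32 = 16.0
Eigenvalues: lambda_1 = -8.0, lambda_2 = -4.0
The function is concave.

1


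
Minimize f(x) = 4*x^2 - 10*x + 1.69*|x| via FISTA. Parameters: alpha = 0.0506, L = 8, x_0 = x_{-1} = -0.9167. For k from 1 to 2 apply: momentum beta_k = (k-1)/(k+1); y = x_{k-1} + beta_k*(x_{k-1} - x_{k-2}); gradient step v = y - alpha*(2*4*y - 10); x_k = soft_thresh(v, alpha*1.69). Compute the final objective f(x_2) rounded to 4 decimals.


FISTA on f(x) = 4*x^2 - 10*x + 1.69*|x|
L = 8, alpha = 0.0506
Iteration 1: beta = 0.0, y = -0.9167 + 0.0*(-0.9167 + 0.9167) = -0.9167
  grad(y) = -17.3336, v = y - alpha*grad = -0.0396
  prox(v) = soft_thresh(-0.0396, 0.0855) = 0.0
Iteration 2: beta = 0.3333, y = 0.0 + 0.3333*(0.0 + 0.9167) = 0.3056
  grad(y) = -7.5555, v = y - alpha*grad = 0.6879
  prox(v) = soft_thresh(0.6879, 0.0855) = 0.6024
f(x_2) = 4*0.6024^2 - 10*0.6024 + 1.69*|0.6024| = -3.5543


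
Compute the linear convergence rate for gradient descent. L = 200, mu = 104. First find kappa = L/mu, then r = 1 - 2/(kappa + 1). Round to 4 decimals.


Step 1: Compute the condition number.
kappa = L/mu = 200/104 = 1.9231
Step 2: Compute the convergence rate.
r = 1 - 2/(kappa + 1) = 1 - 2*mu/(L + mu) = (L - mu)/(L + mu) = 96/304 = 0.3158


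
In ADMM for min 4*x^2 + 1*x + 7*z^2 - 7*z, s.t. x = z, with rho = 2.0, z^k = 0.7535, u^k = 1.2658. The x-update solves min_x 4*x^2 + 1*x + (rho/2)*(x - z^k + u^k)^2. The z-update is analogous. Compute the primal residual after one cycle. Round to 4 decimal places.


ADMM iteration with rho = 2.0, z^k = 0.7535, u^k = 1.2658
Step 1: x-update.
Minimize 4*x^2 + 1*x + (2.0/2)*(x - 0.7535 + 1.2658)^2
FOC: (2*4 + 2.0)*x = -1 + 2.0*(0.7535 - 1.2658)
x^{k+1} = -0.2025
Step 2: z-update.
Minimize 7*z^2 - 7*z + (2.0/2)*(-0.2025 - z + 1.2658)^2
FOC: (2*7 + 2.0)*z = 7 + 2.0*(-0.2025 + 1.2658)
z^{k+1} = 0.5704
Step 3: u-update.
u^{k+1} = 1.2658 - 0.2025 - 0.5704 = 0.4929
Step 4: Primal residual = |-0.2025 - 0.5704| = 0.7729


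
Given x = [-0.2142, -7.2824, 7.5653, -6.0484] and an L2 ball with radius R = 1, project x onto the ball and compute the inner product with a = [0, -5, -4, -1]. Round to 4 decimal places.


Step 1: Compute ||x|| (intermediates to 6 decimals).
||x|| = sqrt((-0.2142)^2 + (-7.2824)^2 + 7.5653^2 + (-6.0484)^2) = 12.120072
Step 2: Project.
Since ||x|| > R, scale = R/||x|| = 1/12.120072 = 0.082508, proj(x) = scale * x
proj(x) = [-0.017673, -0.600856, 0.624198, -0.499041]
Step 3: Dot product.
a^T * proj(x) = 0*(-0.017673) - 5*(-0.600856) - 4*0.624198 - 1*(-0.499041) = 1.0065


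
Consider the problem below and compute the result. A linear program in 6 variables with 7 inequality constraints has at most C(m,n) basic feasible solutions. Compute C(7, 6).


Each vertex corresponds to some choice of n active constraints out of m, so the number of vertices is at most C(m, n) = m! / (n!(m-n)!).
m = 7, n = 6
Numerator: 7 * 6 * 5 * 4 * 3 * 2
Denominator: 6! = 720
C(7, 6) = 7


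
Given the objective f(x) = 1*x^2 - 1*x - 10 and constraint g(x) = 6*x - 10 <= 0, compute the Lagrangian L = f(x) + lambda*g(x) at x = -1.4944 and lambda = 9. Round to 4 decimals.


Step 1: Evaluate f(x).
f(-1.4944) = 1*(-1.4944)^2 - 1*(-1.4944) - 10 = -6.2724
Step 2: Evaluate g(x).
g(-1.4944) = 6*-1.4944 - 10 = -18.9664
Step 3: Compute Lagrangian.
L = -6.2724 + 9*-18.9664 = -176.97


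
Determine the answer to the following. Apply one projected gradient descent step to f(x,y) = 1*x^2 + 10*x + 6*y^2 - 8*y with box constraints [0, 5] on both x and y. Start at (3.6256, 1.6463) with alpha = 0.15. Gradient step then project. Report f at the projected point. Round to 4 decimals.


Step 1: Compute gradient at (3.6256, 1.6463).
grad_x = 2*1*3.6256 + 10 = 17.2512
grad_y = 2*6*1.6463 - 8 = 11.7556
Step 2: Gradient step.
x_raw = 3.6256 - 0.15*17.2512 = 1.0379
y_raw = 1.6463 - 0.15*11.7556 = -0.117
Step 3: Project onto [0, 5].
x_proj = clip(1.0379) = 1.0379
y_proj = clip(-0.117) = 0.0
Step 4: Evaluate f.
f(1.0379, 0.0) = 11.4565


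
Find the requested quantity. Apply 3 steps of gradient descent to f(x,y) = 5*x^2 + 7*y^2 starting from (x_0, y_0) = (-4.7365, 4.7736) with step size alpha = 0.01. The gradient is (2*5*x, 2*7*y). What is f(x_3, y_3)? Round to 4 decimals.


Gradient descent on f(x,y) = 5*x^2 + 7*y^2.
Starting point: (-4.7365, 4.7736), alpha = 0.01
Step 1: grad_x = 2*5*-4.7365 = -47.365, grad_y = 2*7*4.7736 = 66.8304
  x_1 = -4.7365 - 0.01*-47.365 = -4.2629
  y_1 = 4.7736 - 0.01*66.8304 = 4.1053
Step 2: grad_x = 2*5*-4.2629 = -42.6285, grad_y = 2*7*4.1053 = 57.4741
  x_2 = -4.2629 - 0.01*-42.6285 = -3.8366
  y_2 = 4.1053 - 0.01*57.4741 = 3.5306
Step 3: grad_x = 2*5*-3.8366 = -38.3657, grad_y = 2*7*3.5306 = 49.4278
  x_3 = -3.8366 - 0.01*-38.3657 = -3.4529
  y_3 = 3.5306 - 0.01*49.4278 = 3.0363
f(-3.4529, 3.0363) = 5*(-3.4529)^2 + 7*3.0363^2 = 124.1457


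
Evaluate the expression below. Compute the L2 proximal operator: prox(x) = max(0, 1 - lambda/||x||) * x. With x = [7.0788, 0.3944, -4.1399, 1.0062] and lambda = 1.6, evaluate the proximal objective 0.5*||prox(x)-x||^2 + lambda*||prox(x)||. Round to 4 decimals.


Step 1: Compute ||x||.
||x|| = 8.2714
Step 2: Compute scaling factor.
scale = max(0, 1 - 1.6/8.2714) = 0.8066
Step 3: prox(x) = [5.7095, 0.3181, -3.3391, 0.8116]
||prox(x)|| = 6.6714
Step 4: Proximal objective.
0.5*||prox-x||^2 = 1.28
lambda*||prox|| = 10.6742
Total = 11.9543


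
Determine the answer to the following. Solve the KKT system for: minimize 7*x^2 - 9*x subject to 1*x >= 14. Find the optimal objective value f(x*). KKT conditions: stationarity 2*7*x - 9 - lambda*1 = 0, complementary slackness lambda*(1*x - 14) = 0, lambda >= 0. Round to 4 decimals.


Step 1: Try lambda = 0 (constraint inactive).
x_unc = 9/(2*7) = 0.6429
Check: 1*0.6429 = 0.6429 < 14 -- violated!
Step 2: Constraint must be active: 1*x = 14
x* = 14/1 = 14.0
lambda = (2*7*14.0 - 9)/1 = 187.0
Step 3: Compute optimal value.
f(x*) = 7*14.0^2 - 9*14.0 = 1246.0


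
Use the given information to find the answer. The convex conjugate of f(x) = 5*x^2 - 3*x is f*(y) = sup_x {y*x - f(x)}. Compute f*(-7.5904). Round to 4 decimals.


f*(y) = sup_x {y*x - a*x^2 - b*x} = sup_x {(y-b)*x - a*x^2}
FOC: (y - b) - 2a*x = 0 => x* = (y - b)/(2a)
x* = (-7.5904 + 3)/(2*5) = -0.459
f*(-7.5904) = (y-b)^2/(4a) = (-7.5904 + 3)^2/(4*5)
= 21.0718/20 = 1.0536


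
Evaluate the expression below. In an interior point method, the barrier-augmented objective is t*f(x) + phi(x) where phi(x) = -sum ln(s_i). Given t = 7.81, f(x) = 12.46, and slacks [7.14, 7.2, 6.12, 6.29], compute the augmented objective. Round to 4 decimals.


Step 1: Compute log-barrier.
ln values: [1.9657, 1.9741, 1.8116, 1.839]
phi = -(1.9657 + 1.9741 + 1.8116 + 1.839) = -7.5903
Step 2: Compute augmented objective.
t*f(x) = 7.81*12.46 = 97.3126
Total = 97.3126 - 7.5903 = 89.7223


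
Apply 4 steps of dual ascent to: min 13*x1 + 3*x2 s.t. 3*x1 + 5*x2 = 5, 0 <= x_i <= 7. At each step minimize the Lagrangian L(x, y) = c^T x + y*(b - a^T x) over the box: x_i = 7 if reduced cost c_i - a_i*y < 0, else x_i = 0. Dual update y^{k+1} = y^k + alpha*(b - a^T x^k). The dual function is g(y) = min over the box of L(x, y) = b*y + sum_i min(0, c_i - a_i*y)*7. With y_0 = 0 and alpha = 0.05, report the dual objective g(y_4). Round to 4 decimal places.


Dual ascent for LP: min 13*x1 + 3*x2, 3*x1 + 5*x2 = 5, 0 <= x_i <= 7
Step 1: y^k = 0.0, reduced costs: (13.0, 3.0)
  x^k = (0.0, 0.0), subgradient = b - a^T x = 5.0
  y^{k+1} = 0.0 + 0.05*5.0 = 0.25
Step 2: y^k = 0.25, reduced costs: (12.25, 1.75)
  x^k = (0.0, 0.0), subgradient = b - a^T x = 5.0
  y^{k+1} = 0.25 + 0.05*5.0 = 0.5
Step 3: y^k = 0.5, reduced costs: (11.5, 0.5)
  x^k = (0.0, 0.0), subgradient = b - a^T x = 5.0
  y^{k+1} = 0.5 + 0.05*5.0 = 0.75
Step 4: y^k = 0.75, reduced costs: (10.75, -0.75)
  x^k = (0.0, 7.0), subgradient = b - a^T x = -30.0
  y^{k+1} = 0.75 + 0.05*-30.0 = -0.75
Dual objective at y_4 = -0.75: reduced costs (15.25, 6.75), box minimizer x = (0.0, 0.0)
g(y_4) = b*y + (c1 - a1*y)*x1 + (c2 - a2*y)*x2 = 5*(-0.75) + 15.25*0.0 + 6.75*0.0 = -3.75 + 0.0 + 0.0 = -3.75


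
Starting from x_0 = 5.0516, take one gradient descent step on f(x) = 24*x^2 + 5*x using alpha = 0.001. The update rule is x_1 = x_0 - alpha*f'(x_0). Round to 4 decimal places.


We compute the gradient at x_0 and apply the update.
f'(x) = 48*x + 5
f'(5.0516) = 48*5.0516 + 5 = 247.4768
x_1 = 5.0516 - 0.001*247.4768 = 4.8041


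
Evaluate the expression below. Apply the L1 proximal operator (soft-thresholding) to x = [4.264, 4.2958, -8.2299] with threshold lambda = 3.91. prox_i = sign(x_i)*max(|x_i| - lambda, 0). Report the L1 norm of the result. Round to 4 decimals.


Soft-thresholding with lambda = 3.91:
prox(4.264) = sign(4.264)*max(|4.264| - 3.91, 0) = 0.354
prox(4.2958) = sign(4.2958)*max(|4.2958| - 3.91, 0) = 0.3858
prox(-8.2299) = sign(-8.2299)*max(|-8.2299| - 3.91, 0) = -4.3199
prox(x) = [0.354, 0.3858, -4.3199]
||prox(x)||_1 = 0.354 + 0.3858 + 4.3199 = 5.0597


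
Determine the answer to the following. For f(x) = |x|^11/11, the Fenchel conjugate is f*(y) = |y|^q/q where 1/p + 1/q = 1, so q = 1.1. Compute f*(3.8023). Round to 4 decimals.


The conjugate exponent q satisfies 1/p + 1/q = 1.
p = 11, so q = 11/(11 - 1) = 1.1
|y|^q = 3.8023^1.1 = 4.3456
f*(3.8023) = 4.3456 / 1.1 = 3.9506


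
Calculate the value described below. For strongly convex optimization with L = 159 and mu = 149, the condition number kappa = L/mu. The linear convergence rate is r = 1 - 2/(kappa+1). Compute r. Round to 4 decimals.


Step 1: Compute the condition number.
kappa = L/mu = 159/149 = 1.0671
Step 2: Compute the convergence rate.
r = 1 - 2/(kappa + 1) = 1 - 2*mu/(L + mu) = (L - mu)/(L + mu) = 10/308 = 0.0325


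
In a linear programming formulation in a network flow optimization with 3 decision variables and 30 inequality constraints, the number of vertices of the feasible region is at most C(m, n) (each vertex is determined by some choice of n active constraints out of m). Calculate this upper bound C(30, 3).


Each vertex corresponds to some choice of n active constraints out of m, so the number of vertices is at most C(m, n) = m! / (n!(m-n)!).
m = 30, n = 3
Numerator: 30 * 29 * 28
Denominator: 3! = 6
C(30, 3) = 4060


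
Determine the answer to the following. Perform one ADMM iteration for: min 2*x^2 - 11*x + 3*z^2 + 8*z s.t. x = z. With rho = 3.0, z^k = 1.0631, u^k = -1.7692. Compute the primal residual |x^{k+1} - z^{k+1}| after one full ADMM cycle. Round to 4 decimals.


ADMM iteration with rho = 3.0, z^k = 1.0631, u^k = -1.7692
Step 1: x-update.
Minimize 2*x^2 - 11*x + (3.0/2)*(x - 1.0631 - 1.7692)^2
FOC: (2*2 + 3.0)*x = 11 + 3.0*(1.0631 + 1.7692)
x^{k+1} = 2.7853
Step 2: z-update.
Minimize 3*z^2 + 8*z + (3.0/2)*(2.7853 - z - 1.7692)^2
FOC: (2*3 + 3.0)*z = -8 + 3.0*(2.7853 - 1.7692)
z^{k+1} = -0.5502
Step 3: u-update.
u^{k+1} = -1.7692 + 2.7853 + 0.5502 = 1.5663
Step 4: Primal residual = |2.7853 + 0.5502| = 3.3355


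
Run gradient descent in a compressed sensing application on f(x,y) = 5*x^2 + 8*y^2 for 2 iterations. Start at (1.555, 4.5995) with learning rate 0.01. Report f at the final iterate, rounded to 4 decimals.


Gradient descent on f(x,y) = 5*x^2 + 8*y^2.
Starting point: (1.555, 4.5995), alpha = 0.01
Step 1: grad_x = 2*5*1.555 = 15.55, grad_y = 2*8*4.5995 = 73.592
  x_1 = 1.555 - 0.01*15.55 = 1.3995
  y_1 = 4.5995 - 0.01*73.592 = 3.8636
Step 2: grad_x = 2*5*1.3995 = 13.995, grad_y = 2*8*3.8636 = 61.8173
  x_2 = 1.3995 - 0.01*13.995 = 1.2596
  y_2 = 3.8636 - 0.01*61.8173 = 3.2454
f(1.2596, 3.2454) = 5*1.2596^2 + 8*3.2454^2 = 92.1937


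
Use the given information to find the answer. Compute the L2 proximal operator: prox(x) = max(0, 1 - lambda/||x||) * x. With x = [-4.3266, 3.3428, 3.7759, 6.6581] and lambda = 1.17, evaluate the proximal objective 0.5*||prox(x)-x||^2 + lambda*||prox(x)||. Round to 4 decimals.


Step 1: Compute ||x||.
||x|| = 9.4065
Step 2: Compute scaling factor.
scale = max(0, 1 - 1.17/9.4065) = 0.8756
Step 3: prox(x) = [-3.7884, 2.927, 3.3062, 5.8299]
||prox(x)|| = 8.2365
Step 4: Proximal objective.
0.5*||prox-x||^2 = 0.6845
lambda*||prox|| = 9.6367
Total = 10.3211


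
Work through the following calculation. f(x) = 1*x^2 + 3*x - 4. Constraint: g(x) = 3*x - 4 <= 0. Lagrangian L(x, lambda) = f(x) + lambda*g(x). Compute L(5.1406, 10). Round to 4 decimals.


Step 1: Evaluate f(x).
f(5.1406) = 1*5.1406^2 + 3*5.1406 - 4 = 37.8476
Step 2: Evaluate g(x).
g(5.1406) = 3*5.1406 - 4 = 11.4218
Step 3: Compute Lagrangian.
L = 37.8476 + 10*11.4218 = 152.0656


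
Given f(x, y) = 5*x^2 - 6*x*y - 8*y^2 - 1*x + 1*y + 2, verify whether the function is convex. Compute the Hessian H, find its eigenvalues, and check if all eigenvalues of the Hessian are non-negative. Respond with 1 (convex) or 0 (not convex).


The Hessian of f(x,y) = 5*x^2 - 6*x*y - 8*y^2 - 1*x + 1*y + 2 is:
H = [[10, -6], [-6, -16]]
Trace = 10 - 16 = -6
Determinant = 10*-16 - (-6)^2 = -196
Discriminant = (-6)^2 - 4*-196 = 820.0
Eigenvalues: lambda_1 = -17.3178, lambda_2 = 11.3178
The function is not convex.

0


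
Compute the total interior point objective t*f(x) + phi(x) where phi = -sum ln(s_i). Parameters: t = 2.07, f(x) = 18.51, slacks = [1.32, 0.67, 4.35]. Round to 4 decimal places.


Step 1: Compute log-barrier.
ln values: [0.2776, -0.4005, 1.4702]
phi = -(0.2776 - 0.4005 + 1.4702) = -1.3473
Step 2: Compute augmented objective.
t*f(x) = 2.07*18.51 = 38.3157
Total = 38.3157 - 1.3473 = 36.9684


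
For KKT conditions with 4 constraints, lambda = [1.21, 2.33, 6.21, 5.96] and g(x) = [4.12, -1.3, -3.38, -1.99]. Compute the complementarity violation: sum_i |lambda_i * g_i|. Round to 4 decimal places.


KKT complementary slackness check:
lambda_1 * g_1 = 1.21 * 4.12 = 4.9852
lambda_2 * g_2 = 2.33 * -1.3 = -3.029
lambda_3 * g_3 = 6.21 * -3.38 = -20.9898
lambda_4 * g_4 = 5.96 * -1.99 = -11.8604
Total violation = 4.9852 + 3.029 + 20.9898 + 11.8604 = 40.8644


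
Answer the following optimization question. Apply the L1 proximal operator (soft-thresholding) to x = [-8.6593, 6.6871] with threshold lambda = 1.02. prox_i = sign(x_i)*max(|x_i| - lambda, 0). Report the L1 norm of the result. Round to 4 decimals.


Soft-thresholding with lambda = 1.02:
prox(-8.6593) = sign(-8.6593)*max(|-8.6593| - 1.02, 0) = -7.6393
prox(6.6871) = sign(6.6871)*max(|6.6871| - 1.02, 0) = 5.6671
prox(x) = [-7.6393, 5.6671]
||prox(x)||_1 = 7.6393 + 5.6671 = 13.3064


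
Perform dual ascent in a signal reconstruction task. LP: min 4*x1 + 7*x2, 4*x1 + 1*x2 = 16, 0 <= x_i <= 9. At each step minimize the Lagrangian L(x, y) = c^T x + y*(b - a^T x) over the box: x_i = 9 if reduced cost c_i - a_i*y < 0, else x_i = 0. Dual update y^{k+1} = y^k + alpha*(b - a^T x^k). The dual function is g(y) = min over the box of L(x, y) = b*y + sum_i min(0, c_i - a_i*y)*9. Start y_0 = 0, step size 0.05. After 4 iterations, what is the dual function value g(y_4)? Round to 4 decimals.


Dual ascent for LP: min 4*x1 + 7*x2, 4*x1 + 1*x2 = 16, 0 <= x_i <= 9
Step 1: y^k = 0.0, reduced costs: (4.0, 7.0)
  x^k = (0.0, 0.0), subgradient = b - a^T x = 16.0
  y^{k+1} = 0.0 + 0.05*16.0 = 0.8
Step 2: y^k = 0.8, reduced costs: (0.8, 6.2)
  x^k = (0.0, 0.0), subgradient = b - a^T x = 16.0
  y^{k+1} = 0.8 + 0.05*16.0 = 1.6
Step 3: y^k = 1.6, reduced costs: (-2.4, 5.4)
  x^k = (9.0, 0.0), subgradient = b - a^T x = -20.0
  y^{k+1} = 1.6 + 0.05*-20.0 = 0.6
Step 4: y^k = 0.6, reduced costs: (1.6, 6.4)
  x^k = (0.0, 0.0), subgradient = b - a^T x = 16.0
  y^{k+1} = 0.6 + 0.05*16.0 = 1.4
Dual objective at y_4 = 1.4: reduced costs (-1.6, 5.6), box minimizer x = (9.0, 0.0)
g(y_4) = b*y + (c1 - a1*y)*x1 + (c2 - a2*y)*x2 = 16*1.4 + (-1.6)*9.0 + 5.6*0.0 = 22.4 - 14.4 + 0.0 = 8.0


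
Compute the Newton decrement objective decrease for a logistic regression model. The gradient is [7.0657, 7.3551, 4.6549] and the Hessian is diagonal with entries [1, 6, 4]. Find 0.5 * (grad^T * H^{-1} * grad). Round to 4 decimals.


Step 1: H is diagonal, so H^(-1) * g = [7.0657, 1.2259, 1.1637].
Step 2: g^T H^(-1) g = sum_i g_i^2 / H_ii
  = (7.0657)^2/1 + (7.3551)^2/6 + (4.6549)^2/4
  = 49.9241 + 9.0162 + 5.417 = 64.3574
Step 3: Objective decrease = 0.5 * g^T H^(-1) g = 32.1787


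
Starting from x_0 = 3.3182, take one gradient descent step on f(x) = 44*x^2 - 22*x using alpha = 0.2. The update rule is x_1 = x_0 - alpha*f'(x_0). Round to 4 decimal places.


We compute the gradient at x_0 and apply the update.
f'(x) = 88*x - 22
f'(3.3182) = 88*3.3182 - 22 = 270.0016
x_1 = 3.3182 - 0.2*270.0016 = -50.6821


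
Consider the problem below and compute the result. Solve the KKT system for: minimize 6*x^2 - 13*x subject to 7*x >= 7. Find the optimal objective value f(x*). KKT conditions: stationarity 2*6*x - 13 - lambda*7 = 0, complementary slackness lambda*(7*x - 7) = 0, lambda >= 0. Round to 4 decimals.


Step 1: Try lambda = 0 (constraint inactive).
Stationarity: 2*6*x - 13 = 0
x* = 13/(2*6) = 13/12 = 1.0833 (rounded; the exact value 13/12 is used below)
Check constraint: 7*1.0833 = 7.5831 >= 7 -- satisfied.
Step 2: Compute optimal value.
f(x*) = 6*(13/12)^2 - 13*(13/12) = -7.0417


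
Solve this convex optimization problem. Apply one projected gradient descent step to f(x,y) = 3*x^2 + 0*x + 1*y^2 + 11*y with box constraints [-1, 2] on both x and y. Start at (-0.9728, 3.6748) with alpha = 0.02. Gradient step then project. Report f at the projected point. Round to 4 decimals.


Step 1: Compute gradient at (-0.9728, 3.6748).
grad_x = 2*3*-0.9728 + 0 = -5.8368
grad_y = 2*1*3.6748 + 11 = 18.3496
Step 2: Gradient step.
x_raw = -0.9728 - 0.02*-5.8368 = -0.8561
y_raw = 3.6748 - 0.02*18.3496 = 3.3078
Step 3: Project onto [-1, 2].
x_proj = clip(-0.8561) = -0.8561
y_proj = clip(3.3078) = 2.0
Step 4: Evaluate f.
f(-0.8561, 2.0) = 28.1985


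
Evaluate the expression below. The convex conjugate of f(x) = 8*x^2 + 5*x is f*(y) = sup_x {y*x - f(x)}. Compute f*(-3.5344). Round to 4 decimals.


f*(y) = sup_x {y*x - a*x^2 - b*x} = sup_x {(y-b)*x - a*x^2}
FOC: (y - b) - 2a*x = 0 => x* = (y - b)/(2a)
x* = (-3.5344 - 5)/(2*8) = -0.5334
f*(-3.5344) = (y-b)^2/(4a) = (-3.5344 - 5)^2/(4*8)
= 72.836/32 = 2.2761


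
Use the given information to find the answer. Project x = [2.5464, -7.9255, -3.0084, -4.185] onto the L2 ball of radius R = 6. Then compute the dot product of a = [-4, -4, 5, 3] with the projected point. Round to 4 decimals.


Step 1: Compute ||x|| (intermediates to 6 decimals).
||x|| = sqrt(2.5464^2 + (-7.9255)^2 + (-3.0084)^2 + (-4.185)^2) = 9.790935
Step 2: Project.
Since ||x|| > R, scale = R/||x|| = 6/9.790935 = 0.612812, proj(x) = scale * x
proj(x) = [1.560464, -4.856842, -1.843584, -2.564618]
Step 3: Dot product.
a^T * proj(x) = -4*1.560464 - 4*(-4.856842) + 5*(-1.843584) + 3*(-2.564618) = -3.7263


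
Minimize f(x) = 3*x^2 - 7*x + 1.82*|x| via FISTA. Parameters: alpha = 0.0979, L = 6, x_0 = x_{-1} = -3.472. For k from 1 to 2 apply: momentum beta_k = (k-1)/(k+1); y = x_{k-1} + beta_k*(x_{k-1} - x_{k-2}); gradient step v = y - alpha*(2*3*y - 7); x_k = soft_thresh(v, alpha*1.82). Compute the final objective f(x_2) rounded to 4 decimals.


FISTA on f(x) = 3*x^2 - 7*x + 1.82*|x|
L = 6, alpha = 0.0979
Iteration 1: beta = 0.0, y = -3.472 + 0.0*(-3.472 + 3.472) = -3.472
  grad(y) = -27.832, v = y - alpha*grad = -0.7472
  prox(v) = soft_thresh(-0.7472, 0.1782) = -0.5691
Iteration 2: beta = 0.3333, y = -0.5691 + 0.3333*(-0.5691 + 3.472) = 0.3986
  grad(y) = -4.6086, v = y - alpha*grad = 0.8498
  prox(v) = soft_thresh(0.8498, 0.1782) = 0.6716
f(x_2) = 3*0.6716^2 - 7*0.6716 + 1.82*|0.6716| = -2.1257


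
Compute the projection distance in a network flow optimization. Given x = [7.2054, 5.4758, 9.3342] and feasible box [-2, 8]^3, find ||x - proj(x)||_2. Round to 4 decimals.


Project each component onto [-2, 8].
clip(7.2054) = 7.2054, clip(5.4758) = 5.4758, clip(9.3342) = 8.0
Projection = [7.2054, 5.4758, 8.0]
Squared diffs: [0.0, 0.0, 1.7801]
Distance = sqrt(1.7801) = 1.3342


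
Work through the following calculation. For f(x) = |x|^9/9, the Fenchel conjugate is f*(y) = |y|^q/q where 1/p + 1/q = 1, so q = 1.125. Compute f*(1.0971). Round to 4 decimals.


The conjugate exponent q satisfies 1/p + 1/q = 1.
p = 9, so q = 9/(9 - 1) = 1.125
|y|^q = 1.0971^1.125 = 1.1099
f*(1.0971) = 1.1099 / 1.125 = 0.9866


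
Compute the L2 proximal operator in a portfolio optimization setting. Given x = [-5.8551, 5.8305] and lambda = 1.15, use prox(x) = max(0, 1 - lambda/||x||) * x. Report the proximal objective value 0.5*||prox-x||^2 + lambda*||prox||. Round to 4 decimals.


Step 1: Compute ||x||.
||x|| = 8.263
Step 2: Compute scaling factor.
scale = max(0, 1 - 1.15/8.263) = 0.8608
Step 3: prox(x) = [-5.0402, 5.019]
||prox(x)|| = 7.113
Step 4: Proximal objective.
0.5*||prox-x||^2 = 0.6613
lambda*||prox|| = 8.18
Total = 8.8412


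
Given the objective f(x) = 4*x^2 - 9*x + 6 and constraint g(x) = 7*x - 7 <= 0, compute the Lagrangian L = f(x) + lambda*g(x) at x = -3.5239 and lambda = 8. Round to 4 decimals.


Step 1: Evaluate f(x).
f(-3.5239) = 4*(-3.5239)^2 - 9*(-3.5239) + 6 = 87.3866
Step 2: Evaluate g(x).
g(-3.5239) = 7*-3.5239 - 7 = -31.6673
Step 3: Compute Lagrangian.
L = 87.3866 + 8*-31.6673 = -165.9518


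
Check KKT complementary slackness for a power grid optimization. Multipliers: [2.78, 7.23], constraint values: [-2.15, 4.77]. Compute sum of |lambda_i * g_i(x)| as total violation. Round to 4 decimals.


KKT complementary slackness check:
lambda_1 * g_1 = 2.78 * -2.15 = -5.977
lambda_2 * g_2 = 7.23 * 4.77 = 34.4871
Total violation = 5.977 + 34.4871 = 40.4641


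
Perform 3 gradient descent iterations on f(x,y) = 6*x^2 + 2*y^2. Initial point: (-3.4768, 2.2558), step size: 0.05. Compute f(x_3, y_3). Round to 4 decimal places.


Gradient descent on f(x,y) = 6*x^2 + 2*y^2.
Starting point: (-3.4768, 2.2558), alpha = 0.05
Step 1: grad_x = 2*6*-3.4768 = -41.7216, grad_y = 2*2*2.2558 = 9.0232
  x_1 = -3.4768 - 0.05*-41.7216 = -1.3907
  y_1 = 2.2558 - 0.05*9.0232 = 1.8046
Step 2: grad_x = 2*6*-1.3907 = -16.6886, grad_y = 2*2*1.8046 = 7.2186
  x_2 = -1.3907 - 0.05*-16.6886 = -0.5563
  y_2 = 1.8046 - 0.05*7.2186 = 1.4437
Step 3: grad_x = 2*6*-0.5563 = -6.6755, grad_y = 2*2*1.4437 = 5.7748
  x_3 = -0.5563 - 0.05*-6.6755 = -0.2225
  y_3 = 1.4437 - 0.05*5.7748 = 1.155
f(-0.2225, 1.155) = 6*(-0.2225)^2 + 2*1.155^2 = 2.965


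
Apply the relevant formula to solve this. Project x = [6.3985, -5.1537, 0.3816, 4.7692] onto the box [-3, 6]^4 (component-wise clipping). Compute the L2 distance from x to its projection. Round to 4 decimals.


Project each component onto [-3, 6].
clip(6.3985) = 6.0, clip(-5.1537) = -3.0, clip(0.3816) = 0.3816, clip(4.7692) = 4.7692
Projection = [6.0, -3.0, 0.3816, 4.7692]
Squared diffs: [0.1588, 4.6384, 0.0, 0.0]
Distance = sqrt(4.7972) = 2.1903


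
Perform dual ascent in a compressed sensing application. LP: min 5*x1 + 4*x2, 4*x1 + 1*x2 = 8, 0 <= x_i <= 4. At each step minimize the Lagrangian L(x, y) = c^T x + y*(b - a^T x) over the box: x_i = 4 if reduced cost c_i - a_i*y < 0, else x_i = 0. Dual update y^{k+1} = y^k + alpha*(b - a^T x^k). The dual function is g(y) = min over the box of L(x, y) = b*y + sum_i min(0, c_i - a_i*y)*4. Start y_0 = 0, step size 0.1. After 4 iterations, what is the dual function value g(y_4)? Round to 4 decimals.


Dual ascent for LP: min 5*x1 + 4*x2, 4*x1 + 1*x2 = 8, 0 <= x_i <= 4
Step 1: y^k = 0.0, reduced costs: (5.0, 4.0)
  x^k = (0.0, 0.0), subgradient = b - a^T x = 8.0
  y^{k+1} = 0.0 + 0.1*8.0 = 0.8
Step 2: y^k = 0.8, reduced costs: (1.8, 3.2)
  x^k = (0.0, 0.0), subgradient = b - a^T x = 8.0
  y^{k+1} = 0.8 + 0.1*8.0 = 1.6
Step 3: y^k = 1.6, reduced costs: (-1.4, 2.4)
  x^k = (4.0, 0.0), subgradient = b - a^T x = -8.0
  y^{k+1} = 1.6 + 0.1*-8.0 = 0.8
Step 4: y^k = 0.8, reduced costs: (1.8, 3.2)
  x^k = (0.0, 0.0), subgradient = b - a^T x = 8.0
  y^{k+1} = 0.8 + 0.1*8.0 = 1.6
Dual objective at y_4 = 1.6: reduced costs (-1.4, 2.4), box minimizer x = (4.0, 0.0)
g(y_4) = b*y + (c1 - a1*y)*x1 + (c2 - a2*y)*x2 = 8*1.6 + (-1.4)*4.0 + 2.4*0.0 = 12.8 - 5.6 + 0.0 = 7.2


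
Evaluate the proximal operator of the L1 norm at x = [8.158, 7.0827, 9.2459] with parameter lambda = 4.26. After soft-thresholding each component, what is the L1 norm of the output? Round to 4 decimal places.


Soft-thresholding with lambda = 4.26:
prox(8.158) = sign(8.158)*max(|8.158| - 4.26, 0) = 3.898
prox(7.0827) = sign(7.0827)*max(|7.0827| - 4.26, 0) = 2.8227
prox(9.2459) = sign(9.2459)*max(|9.2459| - 4.26, 0) = 4.9859
prox(x) = [3.898, 2.8227, 4.9859]
||prox(x)||_1 = 3.898 + 2.8227 + 4.9859 = 11.7066


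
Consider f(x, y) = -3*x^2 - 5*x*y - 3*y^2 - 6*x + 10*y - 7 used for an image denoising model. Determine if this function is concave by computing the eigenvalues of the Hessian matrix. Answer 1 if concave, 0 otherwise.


The Hessian of f(x,y) = -3*x^2 - 5*x*y - 3*y^2 - 6*x + 10*y - 7 is:
H = [[-6, -5], [-5, -6]]
Trace = -6 - 6 = -12
Determinant = -6*-6 - (-5)^2 = 11
Discriminant = (-12)^2 - 4*11 = 100.0
Eigenvalues: lambda_1 = -11.0, lambda_2 = -1.0
The function is concave.

1


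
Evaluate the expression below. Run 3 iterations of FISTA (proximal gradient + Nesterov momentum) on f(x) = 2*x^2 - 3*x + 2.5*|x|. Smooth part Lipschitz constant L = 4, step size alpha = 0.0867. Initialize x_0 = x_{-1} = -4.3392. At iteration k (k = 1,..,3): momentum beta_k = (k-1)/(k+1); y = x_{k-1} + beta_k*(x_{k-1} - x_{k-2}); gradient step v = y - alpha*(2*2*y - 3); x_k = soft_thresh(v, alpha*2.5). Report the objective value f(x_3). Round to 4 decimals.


FISTA on f(x) = 2*x^2 - 3*x + 2.5*|x|
L = 4, alpha = 0.0867
Iteration 1: beta = 0.0, y = -4.3392 + 0.0*(-4.3392 + 4.3392) = -4.3392
  grad(y) = -20.3568, v = y - alpha*grad = -2.5743
  prox(v) = soft_thresh(-2.5743, 0.2168) = -2.3575
Iteration 2: beta = 0.3333, y = -2.3575 + 0.3333*(-2.3575 + 4.3392) = -1.697
  grad(y) = -9.7878, v = y - alpha*grad = -0.8484
  prox(v) = soft_thresh(-0.8484, 0.2168) = -0.6316
Iteration 3: beta = 0.5, y = -0.6316 + 0.5*(-0.6316 + 2.3575) = 0.2314
  grad(y) = -2.0746, v = y - alpha*grad = 0.4112
  prox(v) = soft_thresh(0.4112, 0.2168) = 0.1945
f(x_3) = 2*0.1945^2 - 3*0.1945 + 2.5*|0.1945| = -0.0216


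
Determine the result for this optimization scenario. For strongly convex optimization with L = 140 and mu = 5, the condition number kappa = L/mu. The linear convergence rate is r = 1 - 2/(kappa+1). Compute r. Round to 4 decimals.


Step 1: Compute the condition number.
kappa = L/mu = 140/5 = 28.0
Step 2: Compute the convergence rate.
r = 1 - 2/(kappa + 1) = 1 - 2*mu/(L + mu) = (L - mu)/(L + mu) = 135/145 = 0.931


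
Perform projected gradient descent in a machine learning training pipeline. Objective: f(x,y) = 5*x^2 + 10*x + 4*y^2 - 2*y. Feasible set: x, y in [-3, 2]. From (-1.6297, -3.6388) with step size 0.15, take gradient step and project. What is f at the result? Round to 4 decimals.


Step 1: Compute gradient at (-1.6297, -3.6388).
grad_x = 2*5*-1.6297 + 10 = -6.297
grad_y = 2*4*-3.6388 - 2 = -31.1104
Step 2: Gradient step.
x_raw = -1.6297 - 0.15*-6.297 = -0.6852
y_raw = -3.6388 - 0.15*-31.1104 = 1.0278
Step 3: Project onto [-3, 2].
x_proj = clip(-0.6852) = -0.6852
y_proj = clip(1.0278) = 1.0278
Step 4: Evaluate f.
f(-0.6852, 1.0278) = -2.3347


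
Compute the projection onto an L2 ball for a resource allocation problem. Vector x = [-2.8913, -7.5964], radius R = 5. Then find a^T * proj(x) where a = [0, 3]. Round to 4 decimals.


Step 1: Compute ||x|| (intermediates to 6 decimals).
||x|| = sqrt((-2.8913)^2 + (-7.5964)^2) = 8.128032
Step 2: Project.
Since ||x|| > R, scale = R/||x|| = 5/8.128032 = 0.615155, proj(x) = scale * x
proj(x) = [-1.778598, -4.672963]
Step 3: Dot product.
a^T * proj(x) = 0*(-1.778598) + 3*(-4.672963) = -14.0189


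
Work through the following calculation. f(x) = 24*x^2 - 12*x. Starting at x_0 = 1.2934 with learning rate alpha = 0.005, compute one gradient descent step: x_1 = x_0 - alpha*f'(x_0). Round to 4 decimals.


We compute the gradient at x_0 and apply the update.
f'(x) = 48*x - 12
f'(1.2934) = 48*1.2934 - 12 = 50.0832
x_1 = 1.2934 - 0.005*50.0832 = 1.043


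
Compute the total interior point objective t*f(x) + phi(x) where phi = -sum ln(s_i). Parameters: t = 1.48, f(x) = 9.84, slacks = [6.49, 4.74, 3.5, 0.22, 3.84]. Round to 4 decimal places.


Step 1: Compute log-barrier.
ln values: [1.8703, 1.556, 1.2528, -1.5141, 1.3455]
phi = -(1.8703 + 1.556 + 1.2528 - 1.5141 + 1.3455) = -4.5104
Step 2: Compute augmented objective.
t*f(x) = 1.48*9.84 = 14.5632
Total = 14.5632 - 4.5104 = 10.0528


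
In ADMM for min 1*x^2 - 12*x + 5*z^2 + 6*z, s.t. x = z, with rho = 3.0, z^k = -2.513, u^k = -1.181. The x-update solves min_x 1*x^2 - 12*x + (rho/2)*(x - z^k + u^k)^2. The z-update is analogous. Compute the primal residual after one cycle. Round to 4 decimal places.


ADMM iteration with rho = 3.0, z^k = -2.513, u^k = -1.181
Step 1: x-update.
Minimize 1*x^2 - 12*x + (3.0/2)*(x + 2.513 - 1.181)^2
FOC: (2*1 + 3.0)*x = 12 + 3.0*(-2.513 + 1.181)
x^{k+1} = 1.6008
Step 2: z-update.
Minimize 5*z^2 + 6*z + (3.0/2)*(1.6008 - z - 1.181)^2
FOC: (2*5 + 3.0)*z = -6 + 3.0*(1.6008 - 1.181)
z^{k+1} = -0.3647
Step 3: u-update.
u^{k+1} = -1.181 + 1.6008 + 0.3647 = 0.7845
Step 4: Primal residual = |1.6008 + 0.3647| = 1.9655


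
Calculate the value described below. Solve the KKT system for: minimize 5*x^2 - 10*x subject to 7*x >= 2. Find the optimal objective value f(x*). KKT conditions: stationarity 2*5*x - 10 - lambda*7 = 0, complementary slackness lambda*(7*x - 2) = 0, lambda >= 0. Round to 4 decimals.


Step 1: Try lambda = 0 (constraint inactive).
Stationarity: 2*5*x - 10 = 0
x* = 10/(2*5) = 1.0
Check constraint: 7*1.0 = 7.0 >= 2 -- satisfied.
Step 2: Compute optimal value.
f(x*) = 5*1.0^2 - 10*1.0 = -5.0


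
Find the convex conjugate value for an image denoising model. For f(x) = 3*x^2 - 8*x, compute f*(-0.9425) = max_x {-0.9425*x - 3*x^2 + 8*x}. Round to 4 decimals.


f*(y) = sup_x {y*x - a*x^2 - b*x} = sup_x {(y-b)*x - a*x^2}
FOC: (y - b) - 2a*x = 0 => x* = (y - b)/(2a)
x* = (-0.9425 + 8)/(2*3) = 1.1763
f*(-0.9425) = (y-b)^2/(4a) = (-0.9425 + 8)^2/(4*3)
= 49.8083/12 = 4.1507


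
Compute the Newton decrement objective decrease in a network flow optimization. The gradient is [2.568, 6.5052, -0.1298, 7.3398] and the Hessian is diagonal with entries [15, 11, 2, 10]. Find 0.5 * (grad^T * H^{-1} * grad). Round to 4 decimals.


Step 1: H is diagonal, so H^(-1) * g = [0.1712, 0.5914, -0.0649, 0.734].
Step 2: g^T H^(-1) g = sum_i g_i^2 / H_ii
  = (2.568)^2/15 + (6.5052)^2/11 + (-0.1298)^2/2 + (7.3398)^2/10
  = 0.4396 + 3.8471 + 0.0084 + 5.3873 = 9.6824
Step 3: Objective decrease = 0.5 * g^T H^(-1) g = 4.8412


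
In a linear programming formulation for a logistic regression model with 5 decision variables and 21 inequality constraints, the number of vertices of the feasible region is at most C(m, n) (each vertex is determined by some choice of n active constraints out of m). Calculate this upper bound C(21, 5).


Each vertex corresponds to some choice of n active constraints out of m, so the number of vertices is at most C(m, n) = m! / (n!(m-n)!).
m = 21, n = 5
Numerator: 21 * 20 * 19 * 18 * 17
Denominator: 5! = 120
C(21, 5) = 20349


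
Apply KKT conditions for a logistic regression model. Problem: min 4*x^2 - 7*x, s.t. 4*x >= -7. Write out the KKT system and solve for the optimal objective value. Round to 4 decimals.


Step 1: Try lambda = 0 (constraint inactive).
Stationarity: 2*4*x - 7 = 0
x* = 7/(2*4) = 0.875
Check constraint: 4*0.875 = 3.5 >= -7 -- satisfied.
Step 2: Compute optimal value.
f(x*) = 4*0.875^2 - 7*0.875 = -3.0625


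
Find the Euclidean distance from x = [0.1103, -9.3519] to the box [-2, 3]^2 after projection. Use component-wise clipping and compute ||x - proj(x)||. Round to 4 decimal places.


Project each component onto [-2, 3].
clip(0.1103) = 0.1103, clip(-9.3519) = -2.0
Projection = [0.1103, -2.0]
Squared diffs: [0.0, 54.0504]
Distance = sqrt(54.0504) = 7.3519


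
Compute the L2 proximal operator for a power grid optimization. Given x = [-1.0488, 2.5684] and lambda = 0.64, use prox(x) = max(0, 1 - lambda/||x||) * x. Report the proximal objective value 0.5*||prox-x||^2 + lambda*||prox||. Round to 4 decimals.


Step 1: Compute ||x||.
||x|| = 2.7743
Step 2: Compute scaling factor.
scale = max(0, 1 - 0.64/2.7743) = 0.7693
Step 3: prox(x) = [-0.8069, 1.9759]
||prox(x)|| = 2.1343
Step 4: Proximal objective.
0.5*||prox-x||^2 = 0.2048
lambda*||prox|| = 1.366
Total = 1.5707


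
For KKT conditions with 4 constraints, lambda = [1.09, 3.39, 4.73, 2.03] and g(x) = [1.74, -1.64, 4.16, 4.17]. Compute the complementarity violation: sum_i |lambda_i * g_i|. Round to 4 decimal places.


KKT complementary slackness check:
lambda_1 * g_1 = 1.09 * 1.74 = 1.8966
lambda_2 * g_2 = 3.39 * -1.64 = -5.5596
lambda_3 * g_3 = 4.73 * 4.16 = 19.6768
lambda_4 * g_4 = 2.03 * 4.17 = 8.4651
Total violation = 1.8966 + 5.5596 + 19.6768 + 8.4651 = 35.5981
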